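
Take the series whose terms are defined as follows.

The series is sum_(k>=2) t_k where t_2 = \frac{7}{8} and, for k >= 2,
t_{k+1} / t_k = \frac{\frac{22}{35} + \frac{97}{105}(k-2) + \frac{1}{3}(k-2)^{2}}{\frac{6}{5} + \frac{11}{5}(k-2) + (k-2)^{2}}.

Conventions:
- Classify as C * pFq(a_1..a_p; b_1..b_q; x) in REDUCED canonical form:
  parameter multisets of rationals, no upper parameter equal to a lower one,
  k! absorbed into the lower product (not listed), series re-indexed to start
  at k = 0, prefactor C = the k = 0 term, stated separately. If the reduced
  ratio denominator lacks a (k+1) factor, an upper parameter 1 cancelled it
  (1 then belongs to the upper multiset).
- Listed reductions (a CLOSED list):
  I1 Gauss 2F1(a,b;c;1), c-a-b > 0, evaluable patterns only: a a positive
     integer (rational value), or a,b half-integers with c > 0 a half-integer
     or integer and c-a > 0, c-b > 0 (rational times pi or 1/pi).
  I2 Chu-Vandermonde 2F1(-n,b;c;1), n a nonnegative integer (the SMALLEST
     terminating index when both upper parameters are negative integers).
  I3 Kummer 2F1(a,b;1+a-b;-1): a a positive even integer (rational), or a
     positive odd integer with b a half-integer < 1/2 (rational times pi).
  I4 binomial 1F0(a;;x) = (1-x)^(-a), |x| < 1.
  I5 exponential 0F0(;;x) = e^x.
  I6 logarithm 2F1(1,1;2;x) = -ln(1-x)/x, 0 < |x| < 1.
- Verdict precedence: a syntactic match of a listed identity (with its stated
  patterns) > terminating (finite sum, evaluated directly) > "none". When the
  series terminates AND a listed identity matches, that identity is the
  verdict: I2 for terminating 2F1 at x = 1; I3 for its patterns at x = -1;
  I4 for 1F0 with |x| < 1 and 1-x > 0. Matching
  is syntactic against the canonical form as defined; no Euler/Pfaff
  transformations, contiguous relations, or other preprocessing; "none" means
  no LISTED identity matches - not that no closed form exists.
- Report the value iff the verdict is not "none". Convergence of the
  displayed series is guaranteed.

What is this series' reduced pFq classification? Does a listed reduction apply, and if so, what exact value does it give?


Canonical form: C = \frac{7}{8} times 1F0 with upper {\frac{11}{7}}, lower {-}, x = \frac{1}{3}. Verdict: binomial (I4) applies (the 1F0 binomial series: exponent -11/7, x = \frac{1}{3}). Exact value: \frac{7}{8} \cdot \left(\frac{2}{3}\right)^{-\frac{11}{7}}.

Structural cue: t_0 = \frac{7}{8} here, and factor the ratio over Q (C = 7/8, x = 1/3): negated roots = parameters.
Consecutive-term ratio: r(k) = \frac{1}{3} * (k+\frac{11}{7}) / [(k+1)] - rational in k, leading ratio \frac{1}{3}; with t_0 = \frac{7}{8}, classification follows.


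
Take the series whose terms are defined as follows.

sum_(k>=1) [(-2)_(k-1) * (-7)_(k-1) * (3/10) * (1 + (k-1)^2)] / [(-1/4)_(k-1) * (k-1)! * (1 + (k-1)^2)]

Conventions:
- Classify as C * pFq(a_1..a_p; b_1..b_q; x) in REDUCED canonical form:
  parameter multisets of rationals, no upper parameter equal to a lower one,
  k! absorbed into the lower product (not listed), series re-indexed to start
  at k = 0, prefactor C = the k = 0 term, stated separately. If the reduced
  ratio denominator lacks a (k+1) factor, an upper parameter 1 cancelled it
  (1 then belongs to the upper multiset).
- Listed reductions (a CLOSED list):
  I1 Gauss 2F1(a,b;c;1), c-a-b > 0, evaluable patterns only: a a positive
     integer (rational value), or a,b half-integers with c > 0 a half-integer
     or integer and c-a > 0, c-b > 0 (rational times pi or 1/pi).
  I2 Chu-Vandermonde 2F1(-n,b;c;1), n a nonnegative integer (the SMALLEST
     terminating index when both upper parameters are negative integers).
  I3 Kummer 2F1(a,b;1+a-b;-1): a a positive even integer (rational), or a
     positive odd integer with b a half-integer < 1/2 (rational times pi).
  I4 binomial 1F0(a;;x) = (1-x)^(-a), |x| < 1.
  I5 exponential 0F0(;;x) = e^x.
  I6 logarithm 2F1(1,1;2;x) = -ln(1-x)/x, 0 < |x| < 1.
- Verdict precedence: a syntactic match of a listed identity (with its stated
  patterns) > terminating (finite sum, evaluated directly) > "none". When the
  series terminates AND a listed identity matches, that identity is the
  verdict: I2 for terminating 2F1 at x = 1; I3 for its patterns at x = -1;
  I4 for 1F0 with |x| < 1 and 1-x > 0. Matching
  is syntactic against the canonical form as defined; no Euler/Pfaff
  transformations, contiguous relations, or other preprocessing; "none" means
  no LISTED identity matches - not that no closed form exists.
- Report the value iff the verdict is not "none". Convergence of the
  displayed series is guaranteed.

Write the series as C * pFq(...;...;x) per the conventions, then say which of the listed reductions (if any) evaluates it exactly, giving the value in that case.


Prefactor 3/10, argument 1: 2F1 with upper {-7, -2} over lower {-1/4}. Verdict: this is the Chu-Vandermonde identity I2 (terminating 2F1 at x = 1 with n = 2, b = -7, c = -1/4). Hence: -837/10.

Structural cue: x = 1 and striking the common factor k^2 + 1 reduces the term (prefactor 3/10).
Consecutive-term ratio: r(k) = 1 * (k-7) (k-2) / [(k-1/4) (k+1)] ; factor over Q: parameters, x = 1, and C = 3/10.


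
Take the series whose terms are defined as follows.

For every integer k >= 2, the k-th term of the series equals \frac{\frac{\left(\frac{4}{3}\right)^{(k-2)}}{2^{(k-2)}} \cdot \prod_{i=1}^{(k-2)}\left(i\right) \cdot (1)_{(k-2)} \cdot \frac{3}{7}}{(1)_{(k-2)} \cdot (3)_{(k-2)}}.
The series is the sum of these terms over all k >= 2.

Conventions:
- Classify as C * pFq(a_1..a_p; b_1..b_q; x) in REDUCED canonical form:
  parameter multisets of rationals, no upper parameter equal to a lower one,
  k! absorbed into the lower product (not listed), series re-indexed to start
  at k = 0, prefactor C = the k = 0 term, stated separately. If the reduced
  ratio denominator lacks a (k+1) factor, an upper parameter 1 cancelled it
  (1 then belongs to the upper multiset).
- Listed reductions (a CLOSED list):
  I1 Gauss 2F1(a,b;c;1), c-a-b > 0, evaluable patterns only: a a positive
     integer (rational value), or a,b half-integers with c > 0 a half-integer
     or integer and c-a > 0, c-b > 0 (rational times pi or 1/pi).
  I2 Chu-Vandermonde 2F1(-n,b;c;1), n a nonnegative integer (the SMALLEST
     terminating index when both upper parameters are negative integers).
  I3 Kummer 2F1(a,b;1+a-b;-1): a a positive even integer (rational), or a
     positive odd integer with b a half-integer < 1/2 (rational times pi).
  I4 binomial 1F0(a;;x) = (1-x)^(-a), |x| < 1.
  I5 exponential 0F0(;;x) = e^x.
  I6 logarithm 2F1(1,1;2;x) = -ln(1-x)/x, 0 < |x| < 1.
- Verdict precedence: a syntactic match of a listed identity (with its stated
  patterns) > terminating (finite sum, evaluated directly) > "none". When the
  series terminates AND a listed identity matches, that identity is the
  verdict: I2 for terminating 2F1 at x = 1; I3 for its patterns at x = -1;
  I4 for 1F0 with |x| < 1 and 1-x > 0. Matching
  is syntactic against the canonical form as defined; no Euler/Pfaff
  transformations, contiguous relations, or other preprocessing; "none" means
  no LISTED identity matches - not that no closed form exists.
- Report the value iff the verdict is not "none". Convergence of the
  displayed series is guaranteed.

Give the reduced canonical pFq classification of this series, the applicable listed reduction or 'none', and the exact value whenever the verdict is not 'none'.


Reduced: x = \frac{2}{3}, 2F1, upper = {1, 1}, lower = {3}, C = \frac{3}{7}. Verdict: none - at argument \frac{2}{3} the multisets {1, 1} ; {3} match no listed identity.

First insight: x = \frac{2}{3} and the running product (C = 3/7) telescopes to a rising factorial.
Ratio: r(k) = \frac{2}{3} * (k+1) (k+1) / [(k+3) (k+1)] ; factor over Q: parameters, x = \frac{2}{3}, and C = \frac{3}{7}.


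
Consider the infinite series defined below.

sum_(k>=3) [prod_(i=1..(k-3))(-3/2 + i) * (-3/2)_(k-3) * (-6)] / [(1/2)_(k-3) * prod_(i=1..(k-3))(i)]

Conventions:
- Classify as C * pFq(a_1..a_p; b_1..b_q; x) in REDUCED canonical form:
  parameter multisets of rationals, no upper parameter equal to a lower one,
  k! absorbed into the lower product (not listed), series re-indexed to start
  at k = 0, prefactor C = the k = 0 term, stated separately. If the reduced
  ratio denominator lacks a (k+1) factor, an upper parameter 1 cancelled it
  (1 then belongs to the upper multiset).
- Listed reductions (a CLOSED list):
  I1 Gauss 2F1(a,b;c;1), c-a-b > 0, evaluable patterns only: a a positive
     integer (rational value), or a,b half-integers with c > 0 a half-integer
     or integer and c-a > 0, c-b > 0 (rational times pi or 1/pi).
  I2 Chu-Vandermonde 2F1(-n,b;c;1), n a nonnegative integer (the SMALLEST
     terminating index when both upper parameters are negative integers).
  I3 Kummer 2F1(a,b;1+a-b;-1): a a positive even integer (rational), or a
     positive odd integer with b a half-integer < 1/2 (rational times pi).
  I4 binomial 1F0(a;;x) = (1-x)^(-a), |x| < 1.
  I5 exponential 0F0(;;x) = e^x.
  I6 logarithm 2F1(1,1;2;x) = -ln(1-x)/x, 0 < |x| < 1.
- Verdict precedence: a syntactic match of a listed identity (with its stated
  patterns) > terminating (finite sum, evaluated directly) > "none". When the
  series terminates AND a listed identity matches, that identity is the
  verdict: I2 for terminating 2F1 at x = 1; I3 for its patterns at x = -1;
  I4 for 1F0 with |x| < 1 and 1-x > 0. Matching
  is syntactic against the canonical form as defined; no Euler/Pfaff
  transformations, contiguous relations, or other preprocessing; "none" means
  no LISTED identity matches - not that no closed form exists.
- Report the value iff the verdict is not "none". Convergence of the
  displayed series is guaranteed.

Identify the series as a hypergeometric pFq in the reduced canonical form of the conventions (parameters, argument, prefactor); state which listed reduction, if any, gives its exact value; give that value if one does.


The series (x = 1) is 2F1: upper {-3/2, -1/2}, lower {1/2}, prefactor -6. Verdict at x = 1: Gauss's theorem I1 (half-integer case) matches (x = 1; upper {-3/2, -1/2} half-integers, c = 1/2 in the evaluable pattern). Value: (-9/2) * pi.

Key observation: x = 1 and the running product (prefactor -6) telescopes to a rising factorial.
Ratio: r(k) = 1 * (k-3/2) (k-1/2) / [(k+1/2) (k+1)] ; factor over Q: parameters, x = 1, and C = -6.


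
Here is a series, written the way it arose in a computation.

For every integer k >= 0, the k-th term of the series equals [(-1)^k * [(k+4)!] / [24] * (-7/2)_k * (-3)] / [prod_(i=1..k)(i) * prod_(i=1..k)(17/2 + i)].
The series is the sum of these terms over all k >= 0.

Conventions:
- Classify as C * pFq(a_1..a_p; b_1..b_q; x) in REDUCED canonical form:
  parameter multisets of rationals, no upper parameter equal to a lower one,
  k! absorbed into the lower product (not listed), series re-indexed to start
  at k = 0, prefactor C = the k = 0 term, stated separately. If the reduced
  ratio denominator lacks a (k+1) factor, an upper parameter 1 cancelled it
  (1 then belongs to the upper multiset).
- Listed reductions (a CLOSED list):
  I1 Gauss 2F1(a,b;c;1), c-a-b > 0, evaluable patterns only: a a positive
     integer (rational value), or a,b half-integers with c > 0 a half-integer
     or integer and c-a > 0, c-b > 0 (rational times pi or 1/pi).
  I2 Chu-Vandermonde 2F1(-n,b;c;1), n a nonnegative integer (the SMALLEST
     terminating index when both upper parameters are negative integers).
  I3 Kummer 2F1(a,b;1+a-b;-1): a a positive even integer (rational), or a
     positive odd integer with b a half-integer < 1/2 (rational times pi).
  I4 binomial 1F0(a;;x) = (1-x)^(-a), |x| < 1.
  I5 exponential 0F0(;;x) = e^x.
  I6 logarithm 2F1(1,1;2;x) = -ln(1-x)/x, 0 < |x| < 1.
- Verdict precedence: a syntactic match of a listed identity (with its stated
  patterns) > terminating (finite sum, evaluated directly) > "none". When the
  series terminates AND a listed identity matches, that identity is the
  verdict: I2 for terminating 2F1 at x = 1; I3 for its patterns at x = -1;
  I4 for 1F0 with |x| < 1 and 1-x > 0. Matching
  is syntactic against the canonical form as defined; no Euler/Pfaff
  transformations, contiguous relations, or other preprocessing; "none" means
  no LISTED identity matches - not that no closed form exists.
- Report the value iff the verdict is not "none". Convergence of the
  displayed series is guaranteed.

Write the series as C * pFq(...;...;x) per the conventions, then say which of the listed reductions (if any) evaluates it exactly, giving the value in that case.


Prefactor -3, argument -1: 2F1 with upper {-7/2, 5} over lower {19/2}. Verdict (x = -1): Kummer (I3) applies (x = -1; c = 19/2 equals 1+a-b for upper {-7/2, 5}: listed pattern). Exact value: (-2297295/524288) * pi.

Key observation: t_0 = -3 here, and the lower running product (prefactor -3) is a rising factorial.
Consecutive-term ratio: r(k) = (-1) * (k-7/2) (k+5) / [(k+19/2) (k+1)] - rational in k. x = (-1); t_0 = -3; negate the roots.


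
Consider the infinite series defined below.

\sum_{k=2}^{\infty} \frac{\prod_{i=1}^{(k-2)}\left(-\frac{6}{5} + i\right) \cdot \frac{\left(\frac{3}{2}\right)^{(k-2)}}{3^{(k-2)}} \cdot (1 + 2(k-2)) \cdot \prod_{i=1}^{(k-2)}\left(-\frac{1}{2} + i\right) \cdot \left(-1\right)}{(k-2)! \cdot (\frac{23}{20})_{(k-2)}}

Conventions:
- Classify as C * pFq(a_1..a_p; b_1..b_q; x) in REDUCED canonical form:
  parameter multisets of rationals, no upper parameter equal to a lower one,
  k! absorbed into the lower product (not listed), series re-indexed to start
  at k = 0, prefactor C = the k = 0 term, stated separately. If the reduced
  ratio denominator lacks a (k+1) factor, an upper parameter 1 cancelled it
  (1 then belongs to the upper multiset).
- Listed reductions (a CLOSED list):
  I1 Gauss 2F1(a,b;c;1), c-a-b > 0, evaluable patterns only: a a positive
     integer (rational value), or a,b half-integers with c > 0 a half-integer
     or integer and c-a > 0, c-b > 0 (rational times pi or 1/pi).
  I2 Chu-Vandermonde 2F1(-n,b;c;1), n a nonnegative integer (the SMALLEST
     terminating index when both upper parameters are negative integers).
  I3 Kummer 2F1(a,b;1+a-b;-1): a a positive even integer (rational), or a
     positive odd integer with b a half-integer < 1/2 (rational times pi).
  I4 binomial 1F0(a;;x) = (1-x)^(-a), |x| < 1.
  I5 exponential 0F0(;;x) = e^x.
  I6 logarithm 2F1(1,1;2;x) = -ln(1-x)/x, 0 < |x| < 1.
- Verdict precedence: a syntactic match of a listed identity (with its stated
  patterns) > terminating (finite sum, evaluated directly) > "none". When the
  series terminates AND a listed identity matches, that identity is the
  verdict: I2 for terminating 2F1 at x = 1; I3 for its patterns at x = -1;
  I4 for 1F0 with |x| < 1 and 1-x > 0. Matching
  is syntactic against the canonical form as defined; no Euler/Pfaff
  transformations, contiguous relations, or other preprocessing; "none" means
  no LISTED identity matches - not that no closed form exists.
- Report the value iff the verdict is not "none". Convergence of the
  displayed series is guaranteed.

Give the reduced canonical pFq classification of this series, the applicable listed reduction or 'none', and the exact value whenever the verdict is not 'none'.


Reduced: x = \frac{1}{2}, 2F1, upper = {-\frac{1}{5}, \frac{3}{2}}, lower = {\frac{23}{20}}, C = -1. Verdict: none. Every listed pattern misses the 2F1 form at \frac{1}{2}, upper {-\frac{1}{5}, \frac{3}{2}}.

Key observation: from the first term -1: the running product (prefactor -1) telescopes to a rising factorial.
Term ratio: r(k) = \frac{1}{2} * (k-\frac{1}{5}) (k+\frac{3}{2}) / [(k+\frac{23}{20}) (k+1)] - rational in k, leading ratio \frac{1}{2}; with t_0 = -1, classification follows.


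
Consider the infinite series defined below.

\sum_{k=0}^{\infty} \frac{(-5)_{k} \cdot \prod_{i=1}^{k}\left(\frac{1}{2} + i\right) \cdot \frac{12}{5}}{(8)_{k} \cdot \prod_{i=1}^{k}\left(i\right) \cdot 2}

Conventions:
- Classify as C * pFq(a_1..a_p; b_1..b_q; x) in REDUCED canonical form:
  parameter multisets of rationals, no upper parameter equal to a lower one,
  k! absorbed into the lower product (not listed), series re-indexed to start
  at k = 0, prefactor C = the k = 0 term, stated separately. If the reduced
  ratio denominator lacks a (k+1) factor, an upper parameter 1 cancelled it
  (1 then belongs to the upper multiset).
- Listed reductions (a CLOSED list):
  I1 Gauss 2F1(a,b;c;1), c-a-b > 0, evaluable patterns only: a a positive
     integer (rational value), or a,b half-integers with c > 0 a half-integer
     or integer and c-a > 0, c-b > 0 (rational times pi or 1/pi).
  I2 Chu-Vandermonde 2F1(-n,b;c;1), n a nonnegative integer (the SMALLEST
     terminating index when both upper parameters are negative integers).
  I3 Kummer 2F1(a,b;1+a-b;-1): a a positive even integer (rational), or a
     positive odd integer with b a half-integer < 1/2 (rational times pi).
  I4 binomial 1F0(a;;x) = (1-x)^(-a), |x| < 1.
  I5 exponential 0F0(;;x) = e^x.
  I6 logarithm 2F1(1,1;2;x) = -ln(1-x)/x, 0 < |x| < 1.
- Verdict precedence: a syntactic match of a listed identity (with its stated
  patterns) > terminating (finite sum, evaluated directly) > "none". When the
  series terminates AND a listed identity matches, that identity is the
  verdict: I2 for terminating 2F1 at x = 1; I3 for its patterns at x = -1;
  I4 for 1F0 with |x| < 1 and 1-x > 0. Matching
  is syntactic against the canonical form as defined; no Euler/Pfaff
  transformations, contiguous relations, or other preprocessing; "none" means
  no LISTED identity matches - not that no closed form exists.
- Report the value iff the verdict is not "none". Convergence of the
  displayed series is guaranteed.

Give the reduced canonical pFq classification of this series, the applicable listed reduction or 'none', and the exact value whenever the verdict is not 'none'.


At argument 1: a 2F1 with upper {-5, \frac{3}{2}}, lower {8}, scaled by C = \frac{6}{5}. Verdict: this is the Chu-Vandermonde identity I2 (terminating 2F1 at x = 1 with n = 5, b = 3/2, c = 8). Its exact value is \frac{29393}{56320}.

The tell: t_0 being \frac{6}{5}, the product of the first k integers (C = 6/5, x = 1) is k!.
Term ratio: r(k) = 1 * (k-5) (k+\frac{3}{2}) / [(k+8) (k+1)] - rational in k, leading ratio 1; with t_0 = \frac{6}{5}, classification follows.


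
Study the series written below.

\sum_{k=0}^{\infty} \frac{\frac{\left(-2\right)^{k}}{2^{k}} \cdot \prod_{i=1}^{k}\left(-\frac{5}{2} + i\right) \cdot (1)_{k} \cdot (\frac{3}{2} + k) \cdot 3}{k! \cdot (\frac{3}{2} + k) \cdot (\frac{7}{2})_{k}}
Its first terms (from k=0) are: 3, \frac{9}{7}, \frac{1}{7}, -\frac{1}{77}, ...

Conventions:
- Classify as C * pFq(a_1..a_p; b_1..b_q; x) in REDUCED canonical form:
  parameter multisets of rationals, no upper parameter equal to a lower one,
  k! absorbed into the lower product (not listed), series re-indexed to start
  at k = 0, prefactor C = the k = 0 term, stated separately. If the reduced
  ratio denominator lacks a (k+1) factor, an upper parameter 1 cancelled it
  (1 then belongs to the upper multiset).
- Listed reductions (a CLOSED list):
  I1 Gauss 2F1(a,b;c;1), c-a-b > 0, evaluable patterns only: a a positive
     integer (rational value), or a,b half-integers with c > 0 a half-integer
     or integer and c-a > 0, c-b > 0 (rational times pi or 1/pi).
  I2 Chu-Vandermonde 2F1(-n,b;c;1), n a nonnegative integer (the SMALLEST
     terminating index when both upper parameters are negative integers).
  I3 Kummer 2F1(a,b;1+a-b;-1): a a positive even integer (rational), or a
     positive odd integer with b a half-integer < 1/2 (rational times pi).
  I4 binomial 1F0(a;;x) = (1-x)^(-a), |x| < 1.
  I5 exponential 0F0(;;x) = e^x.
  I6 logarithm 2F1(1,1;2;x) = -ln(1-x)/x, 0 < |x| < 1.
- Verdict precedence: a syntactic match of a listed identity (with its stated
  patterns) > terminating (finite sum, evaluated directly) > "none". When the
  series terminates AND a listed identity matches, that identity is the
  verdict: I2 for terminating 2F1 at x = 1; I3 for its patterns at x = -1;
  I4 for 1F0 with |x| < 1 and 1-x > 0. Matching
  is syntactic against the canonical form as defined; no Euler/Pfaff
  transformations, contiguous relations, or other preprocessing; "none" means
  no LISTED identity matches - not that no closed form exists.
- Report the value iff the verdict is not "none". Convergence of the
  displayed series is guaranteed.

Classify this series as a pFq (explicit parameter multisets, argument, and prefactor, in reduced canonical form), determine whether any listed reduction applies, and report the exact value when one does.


Reduced: x = -1, 2F1, upper = {-\frac{3}{2}, 1}, lower = {\frac{7}{2}}, C = 3. Verdict at x = -1: Kummer (I3) matches (x = -1; c = \frac{7}{2} equals 1+a-b for upper {-\frac{3}{2}, 1}: listed pattern). Exact value: \frac{45}{32} \cdot \pi.

The tell: x = -1 and striking the common factor k + 3/2 reduces the term (C = 3, x = -1).
Adjacent-term ratio: r(k) = -1 * (k-\frac{3}{2}) (k+1) / [(k+\frac{7}{2}) (k+1)] - rational in k, leading ratio -1; with t_0 = 3, classification follows.


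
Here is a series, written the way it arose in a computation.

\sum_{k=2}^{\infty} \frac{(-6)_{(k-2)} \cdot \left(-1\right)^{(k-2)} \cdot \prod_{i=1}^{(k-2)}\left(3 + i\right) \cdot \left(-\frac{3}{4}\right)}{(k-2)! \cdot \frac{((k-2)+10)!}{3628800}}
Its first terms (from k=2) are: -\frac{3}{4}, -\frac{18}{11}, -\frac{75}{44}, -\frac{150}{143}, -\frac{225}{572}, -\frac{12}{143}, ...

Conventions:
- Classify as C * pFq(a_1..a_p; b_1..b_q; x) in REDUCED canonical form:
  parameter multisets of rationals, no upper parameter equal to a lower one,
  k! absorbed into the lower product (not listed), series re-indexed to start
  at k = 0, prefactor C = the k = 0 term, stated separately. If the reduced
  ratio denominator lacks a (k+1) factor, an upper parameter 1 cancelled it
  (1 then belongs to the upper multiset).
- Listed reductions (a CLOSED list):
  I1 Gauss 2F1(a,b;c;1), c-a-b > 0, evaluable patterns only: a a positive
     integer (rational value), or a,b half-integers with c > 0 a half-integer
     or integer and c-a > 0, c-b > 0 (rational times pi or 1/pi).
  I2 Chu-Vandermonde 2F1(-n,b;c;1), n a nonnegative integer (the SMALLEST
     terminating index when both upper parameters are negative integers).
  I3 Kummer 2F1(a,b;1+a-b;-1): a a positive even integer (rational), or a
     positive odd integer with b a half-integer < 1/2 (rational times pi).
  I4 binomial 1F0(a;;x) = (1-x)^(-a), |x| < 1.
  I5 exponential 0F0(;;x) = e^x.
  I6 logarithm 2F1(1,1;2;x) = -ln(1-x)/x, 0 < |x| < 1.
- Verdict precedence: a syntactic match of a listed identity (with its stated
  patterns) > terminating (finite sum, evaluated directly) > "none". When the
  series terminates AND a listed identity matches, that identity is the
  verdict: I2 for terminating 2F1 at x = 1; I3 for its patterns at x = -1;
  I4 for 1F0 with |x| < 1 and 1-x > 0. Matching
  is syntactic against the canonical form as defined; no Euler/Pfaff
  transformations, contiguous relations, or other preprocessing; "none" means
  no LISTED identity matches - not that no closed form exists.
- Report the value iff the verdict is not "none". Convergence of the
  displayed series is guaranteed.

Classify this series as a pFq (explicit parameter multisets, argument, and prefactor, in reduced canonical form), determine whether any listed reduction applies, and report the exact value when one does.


x = -1 here; the reduced form reads 2F1, upper {-6, 4}, lower {11}, C = -\frac{3}{4}. Verdict: Kummer's theorem (I3) fires (x = -1; c = 11 equals 1+a-b for upper {-6, 4}: listed pattern). Hence: -\frac{45}{8}.

Key observation: from the first term -\frac{3}{4}: the running product (C = -3/4, x = -1) telescopes to a rising factorial.
Consecutive-term ratio: r(k) = -1 * (k-6) (k+4) / [(k+11) (k+1)] - rational; roots negated = parameters, x = -1, C = -\frac{3}{4}.


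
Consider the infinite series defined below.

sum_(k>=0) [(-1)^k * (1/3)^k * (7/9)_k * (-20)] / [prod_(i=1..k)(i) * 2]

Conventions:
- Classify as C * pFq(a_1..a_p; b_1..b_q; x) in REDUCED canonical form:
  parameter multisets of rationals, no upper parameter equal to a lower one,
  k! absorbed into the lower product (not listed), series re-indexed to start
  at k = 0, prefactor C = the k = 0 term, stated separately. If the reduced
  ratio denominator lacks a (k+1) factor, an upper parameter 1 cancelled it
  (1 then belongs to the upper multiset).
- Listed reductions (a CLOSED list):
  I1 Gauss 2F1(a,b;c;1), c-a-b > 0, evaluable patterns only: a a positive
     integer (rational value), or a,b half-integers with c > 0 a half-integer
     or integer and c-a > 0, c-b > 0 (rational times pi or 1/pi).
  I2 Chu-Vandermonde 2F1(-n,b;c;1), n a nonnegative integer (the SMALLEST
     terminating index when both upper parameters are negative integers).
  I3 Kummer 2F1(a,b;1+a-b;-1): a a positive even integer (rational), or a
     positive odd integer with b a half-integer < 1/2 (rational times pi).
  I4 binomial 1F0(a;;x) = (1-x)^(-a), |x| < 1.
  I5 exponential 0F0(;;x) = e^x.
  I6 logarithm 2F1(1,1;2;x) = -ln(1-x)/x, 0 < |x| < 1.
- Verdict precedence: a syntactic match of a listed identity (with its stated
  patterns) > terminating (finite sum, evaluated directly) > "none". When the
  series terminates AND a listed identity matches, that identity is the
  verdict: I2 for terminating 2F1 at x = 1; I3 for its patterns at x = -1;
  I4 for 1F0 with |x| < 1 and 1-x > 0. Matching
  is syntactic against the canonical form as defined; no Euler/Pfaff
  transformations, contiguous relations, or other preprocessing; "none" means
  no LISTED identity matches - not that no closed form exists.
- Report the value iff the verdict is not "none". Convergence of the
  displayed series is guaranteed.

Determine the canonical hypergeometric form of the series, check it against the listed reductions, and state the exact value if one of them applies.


Key step: with t_0 = -10, the product of the first k integers (C = -10) is k!.
Adjacent-term ratio: r(k) = (-1/3) * (k+7/9) / [(k+1)] - rational in k, leading ratio (-1/3); with t_0 = -10, classification follows.

Prefactor -10, argument -1/3: 1F0 with upper {7/9} over lower {-}. Verdict: the I4 binomial reduction applies (the 1F0 binomial series: exponent -7/9, x = -1/3). Value: (-10) * (4/3)^(-7/9).


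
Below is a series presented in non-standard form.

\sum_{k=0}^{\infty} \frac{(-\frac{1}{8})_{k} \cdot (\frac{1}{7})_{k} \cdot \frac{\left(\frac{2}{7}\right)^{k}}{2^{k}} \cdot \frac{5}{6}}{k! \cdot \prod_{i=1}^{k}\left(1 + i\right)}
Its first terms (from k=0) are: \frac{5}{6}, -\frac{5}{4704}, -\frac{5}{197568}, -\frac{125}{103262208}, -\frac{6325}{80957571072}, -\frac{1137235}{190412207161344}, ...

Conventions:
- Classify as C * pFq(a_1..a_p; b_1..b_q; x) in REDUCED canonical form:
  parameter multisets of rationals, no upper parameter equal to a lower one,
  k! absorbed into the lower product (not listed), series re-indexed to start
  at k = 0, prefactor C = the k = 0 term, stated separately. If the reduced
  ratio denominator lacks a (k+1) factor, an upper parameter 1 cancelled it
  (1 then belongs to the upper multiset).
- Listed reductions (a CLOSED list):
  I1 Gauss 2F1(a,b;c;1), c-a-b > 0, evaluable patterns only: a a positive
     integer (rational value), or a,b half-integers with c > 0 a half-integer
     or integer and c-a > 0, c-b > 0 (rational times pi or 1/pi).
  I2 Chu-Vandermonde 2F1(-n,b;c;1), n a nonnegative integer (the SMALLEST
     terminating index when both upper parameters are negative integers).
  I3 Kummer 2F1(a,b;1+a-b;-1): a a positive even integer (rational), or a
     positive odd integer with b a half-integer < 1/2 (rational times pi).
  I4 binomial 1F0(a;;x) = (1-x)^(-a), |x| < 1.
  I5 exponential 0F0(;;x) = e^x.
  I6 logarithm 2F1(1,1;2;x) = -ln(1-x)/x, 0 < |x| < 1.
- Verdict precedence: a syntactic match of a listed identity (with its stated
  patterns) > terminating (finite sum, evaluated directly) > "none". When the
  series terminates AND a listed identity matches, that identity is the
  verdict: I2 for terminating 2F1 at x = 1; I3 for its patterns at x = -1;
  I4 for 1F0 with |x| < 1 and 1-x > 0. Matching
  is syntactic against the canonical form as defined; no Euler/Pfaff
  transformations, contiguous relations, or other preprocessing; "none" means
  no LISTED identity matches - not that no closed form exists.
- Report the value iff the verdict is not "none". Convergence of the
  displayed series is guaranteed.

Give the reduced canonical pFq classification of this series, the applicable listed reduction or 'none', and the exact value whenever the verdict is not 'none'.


First insight: from the first term \frac{5}{6}: the lower running product (C = 5/6, x = 1/7) is a rising factorial.
Consecutive-term ratio: r(k) = \frac{1}{7} * (k-\frac{1}{8}) (k+\frac{1}{7}) / [(k+2) (k+1)] ; factor over Q: parameters, x = \frac{1}{7}, and C = \frac{5}{6}.

Reduced: x = \frac{1}{7}, 2F1, upper = {-\frac{1}{8}, \frac{1}{7}}, lower = {2}, C = \frac{5}{6}. Verdict: none. A 2F1 with upper {-\frac{1}{8}, \frac{1}{7}} fits none of I1-I6 at x = \frac{1}{7}; the sum runs forever.


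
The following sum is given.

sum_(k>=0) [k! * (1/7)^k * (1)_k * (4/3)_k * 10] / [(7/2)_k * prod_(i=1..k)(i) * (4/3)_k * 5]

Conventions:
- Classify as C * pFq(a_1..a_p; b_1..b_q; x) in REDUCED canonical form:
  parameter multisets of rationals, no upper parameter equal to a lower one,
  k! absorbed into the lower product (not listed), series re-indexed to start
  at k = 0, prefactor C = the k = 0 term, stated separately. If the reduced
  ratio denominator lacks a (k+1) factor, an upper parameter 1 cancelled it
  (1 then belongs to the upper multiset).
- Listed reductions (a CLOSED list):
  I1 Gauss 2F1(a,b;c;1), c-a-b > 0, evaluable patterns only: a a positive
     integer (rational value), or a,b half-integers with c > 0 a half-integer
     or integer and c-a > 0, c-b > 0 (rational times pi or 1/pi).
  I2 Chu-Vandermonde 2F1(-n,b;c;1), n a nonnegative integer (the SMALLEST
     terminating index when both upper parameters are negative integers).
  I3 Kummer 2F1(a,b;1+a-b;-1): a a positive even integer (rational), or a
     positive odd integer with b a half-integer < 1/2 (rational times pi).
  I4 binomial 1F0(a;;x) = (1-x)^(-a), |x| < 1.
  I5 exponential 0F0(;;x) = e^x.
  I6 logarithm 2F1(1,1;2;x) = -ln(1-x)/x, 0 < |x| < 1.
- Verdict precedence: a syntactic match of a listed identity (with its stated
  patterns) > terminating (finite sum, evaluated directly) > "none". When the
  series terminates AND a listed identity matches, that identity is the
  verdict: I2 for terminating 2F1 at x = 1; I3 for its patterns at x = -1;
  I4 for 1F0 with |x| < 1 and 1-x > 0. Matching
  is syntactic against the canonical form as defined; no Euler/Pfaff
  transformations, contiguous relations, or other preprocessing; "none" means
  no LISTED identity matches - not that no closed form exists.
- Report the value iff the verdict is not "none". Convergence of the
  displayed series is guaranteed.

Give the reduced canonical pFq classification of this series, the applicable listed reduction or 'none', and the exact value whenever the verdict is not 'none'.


At argument 1/7: a 2F1 with upper {1, 1}, lower {7/2}, scaled by C = 2. Verdict: none. A 2F1 with upper {1, 1} fits none of I1-I6 at x = 1/7; the sum runs forever.

The tell: t_0 being 2, the parameter 4/3 appears in both the upper and lower lists and cancels.
Step ratio: r(k) = (1/7) * (k+1) (k+1) / [(k+7/2) (k+1)] - rational in k, leading ratio (1/7); with t_0 = 2, classification follows.


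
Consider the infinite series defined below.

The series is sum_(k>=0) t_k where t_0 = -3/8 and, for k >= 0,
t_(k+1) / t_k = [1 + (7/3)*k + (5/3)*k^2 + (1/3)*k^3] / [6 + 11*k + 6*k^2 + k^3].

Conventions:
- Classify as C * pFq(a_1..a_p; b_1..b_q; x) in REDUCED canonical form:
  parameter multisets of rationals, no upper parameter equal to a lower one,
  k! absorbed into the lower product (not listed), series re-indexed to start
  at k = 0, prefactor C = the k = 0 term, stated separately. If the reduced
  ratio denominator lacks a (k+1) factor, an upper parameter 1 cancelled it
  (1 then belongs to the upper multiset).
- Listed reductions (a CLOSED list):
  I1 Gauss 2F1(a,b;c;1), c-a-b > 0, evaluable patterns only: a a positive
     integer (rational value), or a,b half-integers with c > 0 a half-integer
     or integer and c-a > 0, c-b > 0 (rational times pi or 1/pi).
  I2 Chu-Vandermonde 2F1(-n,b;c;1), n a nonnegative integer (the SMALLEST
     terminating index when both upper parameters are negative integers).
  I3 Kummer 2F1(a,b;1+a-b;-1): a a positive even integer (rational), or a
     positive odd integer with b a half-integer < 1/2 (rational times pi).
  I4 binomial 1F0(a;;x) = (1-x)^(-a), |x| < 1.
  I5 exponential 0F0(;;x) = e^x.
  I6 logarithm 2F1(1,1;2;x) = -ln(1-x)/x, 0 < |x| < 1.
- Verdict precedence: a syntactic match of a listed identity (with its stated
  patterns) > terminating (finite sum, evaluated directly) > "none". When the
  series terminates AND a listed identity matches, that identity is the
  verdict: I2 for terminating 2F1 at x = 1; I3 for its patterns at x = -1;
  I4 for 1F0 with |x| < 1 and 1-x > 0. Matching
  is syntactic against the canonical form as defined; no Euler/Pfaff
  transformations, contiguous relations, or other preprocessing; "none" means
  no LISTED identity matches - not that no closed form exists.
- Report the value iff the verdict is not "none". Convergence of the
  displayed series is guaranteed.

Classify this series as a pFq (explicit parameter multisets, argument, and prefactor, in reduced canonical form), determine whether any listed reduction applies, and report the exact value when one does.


At argument 1/3: a 2F1 with upper {1, 1}, lower {2}, scaled by C = -3/8. Verdict: logarithm (I6) applies (the logarithm: parameters (1,1;2), x = 1/3). Its exact value is (9/8) * ln(2/3).

Key observation: t_0 being -3/8, the parameter 3 appears in both the upper and lower lists and cancels.
Adjacent-term ratio: r(k) = (1/3) * (k+1) (k+1) / [(k+2) (k+1)] - rational in k. x = (1/3); t_0 = -3/8; negate the roots.


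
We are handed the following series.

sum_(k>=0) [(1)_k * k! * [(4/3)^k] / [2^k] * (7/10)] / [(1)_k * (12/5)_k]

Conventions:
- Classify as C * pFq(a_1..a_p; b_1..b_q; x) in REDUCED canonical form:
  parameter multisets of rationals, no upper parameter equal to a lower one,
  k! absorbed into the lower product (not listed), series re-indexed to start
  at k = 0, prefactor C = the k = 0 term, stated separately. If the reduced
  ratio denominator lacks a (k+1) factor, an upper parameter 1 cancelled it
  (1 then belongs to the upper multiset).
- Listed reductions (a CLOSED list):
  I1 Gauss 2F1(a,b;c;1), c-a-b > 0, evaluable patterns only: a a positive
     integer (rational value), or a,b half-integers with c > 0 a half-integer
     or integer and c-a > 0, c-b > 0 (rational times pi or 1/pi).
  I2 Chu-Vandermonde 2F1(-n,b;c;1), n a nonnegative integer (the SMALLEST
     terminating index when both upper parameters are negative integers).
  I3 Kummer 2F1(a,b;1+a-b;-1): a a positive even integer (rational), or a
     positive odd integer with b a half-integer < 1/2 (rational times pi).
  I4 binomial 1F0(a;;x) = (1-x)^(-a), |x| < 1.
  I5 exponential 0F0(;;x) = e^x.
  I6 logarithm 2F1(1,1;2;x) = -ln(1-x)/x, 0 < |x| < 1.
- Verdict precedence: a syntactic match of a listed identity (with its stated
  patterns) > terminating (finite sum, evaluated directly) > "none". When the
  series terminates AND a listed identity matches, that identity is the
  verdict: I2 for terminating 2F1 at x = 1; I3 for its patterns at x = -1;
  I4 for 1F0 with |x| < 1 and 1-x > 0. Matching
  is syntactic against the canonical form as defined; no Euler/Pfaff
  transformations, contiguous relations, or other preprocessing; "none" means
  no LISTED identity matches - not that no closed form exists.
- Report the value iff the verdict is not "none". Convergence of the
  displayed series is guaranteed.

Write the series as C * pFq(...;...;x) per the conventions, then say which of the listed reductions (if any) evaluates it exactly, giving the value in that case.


The tell: t_0 being 7/10, (1)_k (prefactor 7/10) is k! itself.
Step ratio: r(k) = (2/3) * (k+1) (k+1) / [(k+12/5) (k+1)] - rational in k, leading ratio (2/3); with t_0 = 7/10, classification follows.

At argument 2/3: a 2F1 with upper {1, 1}, lower {12/5}, scaled by C = 7/10. Verdict: none. Every listed pattern misses the 2F1 form at 2/3, upper {1, 1}.


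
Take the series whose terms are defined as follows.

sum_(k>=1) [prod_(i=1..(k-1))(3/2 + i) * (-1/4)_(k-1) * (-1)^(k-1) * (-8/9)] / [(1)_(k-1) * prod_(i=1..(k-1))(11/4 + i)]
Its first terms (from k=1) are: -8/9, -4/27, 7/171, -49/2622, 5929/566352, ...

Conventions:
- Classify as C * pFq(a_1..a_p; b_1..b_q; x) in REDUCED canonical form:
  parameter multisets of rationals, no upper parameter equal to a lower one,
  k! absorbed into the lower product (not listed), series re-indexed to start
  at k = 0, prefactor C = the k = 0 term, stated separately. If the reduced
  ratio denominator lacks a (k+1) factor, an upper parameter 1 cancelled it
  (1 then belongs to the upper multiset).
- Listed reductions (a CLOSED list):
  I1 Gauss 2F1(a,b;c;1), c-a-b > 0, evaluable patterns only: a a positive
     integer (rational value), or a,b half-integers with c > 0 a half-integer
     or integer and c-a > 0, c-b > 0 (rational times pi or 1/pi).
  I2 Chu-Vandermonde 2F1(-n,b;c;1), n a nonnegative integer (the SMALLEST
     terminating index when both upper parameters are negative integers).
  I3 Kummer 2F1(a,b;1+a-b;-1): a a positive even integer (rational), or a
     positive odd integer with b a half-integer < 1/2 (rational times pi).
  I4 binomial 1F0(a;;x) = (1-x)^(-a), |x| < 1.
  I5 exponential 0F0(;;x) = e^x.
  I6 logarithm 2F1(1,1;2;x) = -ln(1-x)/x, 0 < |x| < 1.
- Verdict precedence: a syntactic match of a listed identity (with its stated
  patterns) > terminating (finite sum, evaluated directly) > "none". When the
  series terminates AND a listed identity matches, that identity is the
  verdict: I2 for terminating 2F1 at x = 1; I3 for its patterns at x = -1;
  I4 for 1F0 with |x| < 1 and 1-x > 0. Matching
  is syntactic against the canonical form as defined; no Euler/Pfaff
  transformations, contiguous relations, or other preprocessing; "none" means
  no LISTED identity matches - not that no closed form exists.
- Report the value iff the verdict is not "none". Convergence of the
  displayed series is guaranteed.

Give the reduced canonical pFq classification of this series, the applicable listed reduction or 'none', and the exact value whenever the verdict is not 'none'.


Reduced: x = -1, 2F1, upper = {-1/4, 5/2}, lower = {15/4}, C = -8/9. Verdict: none here - no I1-I6 shape fits x = -1 with lower {15/4}.

Structural cue: t_0 = -8/9 here, and the lower running product (C = -8/9) is a rising factorial.
Ratio: r(k) = (-1) * (k-1/4) (k+5/2) / [(k+15/4) (k+1)] - poly over poly, x = (-1) from leading terms; C = -8/9 at k = 0.


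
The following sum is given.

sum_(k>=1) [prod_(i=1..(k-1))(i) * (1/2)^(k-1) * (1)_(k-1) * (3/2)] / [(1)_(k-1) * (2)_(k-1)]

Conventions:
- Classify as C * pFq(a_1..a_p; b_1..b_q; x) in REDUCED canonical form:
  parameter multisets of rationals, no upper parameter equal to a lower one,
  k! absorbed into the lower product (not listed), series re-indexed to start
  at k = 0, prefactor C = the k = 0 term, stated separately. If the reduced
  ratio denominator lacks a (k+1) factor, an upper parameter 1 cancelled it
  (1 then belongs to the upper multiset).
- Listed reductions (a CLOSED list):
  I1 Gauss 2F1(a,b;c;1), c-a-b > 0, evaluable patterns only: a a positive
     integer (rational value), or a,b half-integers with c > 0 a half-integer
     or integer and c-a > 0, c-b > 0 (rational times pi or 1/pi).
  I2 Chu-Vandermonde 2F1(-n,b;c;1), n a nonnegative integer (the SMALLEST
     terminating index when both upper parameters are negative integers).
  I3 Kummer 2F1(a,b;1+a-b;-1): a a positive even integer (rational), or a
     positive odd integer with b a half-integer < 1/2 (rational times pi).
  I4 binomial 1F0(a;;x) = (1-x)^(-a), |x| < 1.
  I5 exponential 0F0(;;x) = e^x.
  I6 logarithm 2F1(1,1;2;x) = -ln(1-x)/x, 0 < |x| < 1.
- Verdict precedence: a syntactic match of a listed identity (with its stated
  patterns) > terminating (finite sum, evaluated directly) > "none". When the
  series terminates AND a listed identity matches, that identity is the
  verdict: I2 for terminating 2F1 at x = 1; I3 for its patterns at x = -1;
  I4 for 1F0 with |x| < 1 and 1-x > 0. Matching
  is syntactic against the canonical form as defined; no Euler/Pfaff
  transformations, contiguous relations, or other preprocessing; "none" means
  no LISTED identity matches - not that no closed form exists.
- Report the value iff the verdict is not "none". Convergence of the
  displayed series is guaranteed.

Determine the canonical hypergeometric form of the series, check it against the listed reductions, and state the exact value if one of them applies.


The tell: from the first term 3/2: (1)_k (C = 3/2, x = 1/2) is k! itself.
Consecutive-term ratio: r(k) = (1/2) * (k+1) (k+1) / [(k+2) (k+1)] ; factor over Q: parameters, x = (1/2), and C = 3/2.

Reduced: x = 1/2, 2F1, upper = {1, 1}, lower = {2}, C = 3/2. Verdict: this is the I6 logarithm reduction (the logarithm: parameters (1,1;2), x = 1/2). Value: (-3) * ln(1/2).
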